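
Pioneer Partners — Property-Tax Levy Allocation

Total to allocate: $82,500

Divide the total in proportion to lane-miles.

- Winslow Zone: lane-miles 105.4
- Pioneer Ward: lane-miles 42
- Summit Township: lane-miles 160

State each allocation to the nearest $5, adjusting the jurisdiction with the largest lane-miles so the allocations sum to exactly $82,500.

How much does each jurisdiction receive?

Lane-miles total: 307.4.
Raw shares: Winslow Zone 105.4/307.4 × $82,500 = 28,287.25; Pioneer Ward 42/307.4 × $82,500 = 11,271.96; Summit Township 160/307.4 × $82,500 = 42,940.79.
Rounded to nearest $5: Winslow Zone $28,285; Pioneer Ward $11,270; Summit Township $42,940. Sum = $82,495.
Difference $82,500 − $82,495 = +$5 applied to largest lane-miles (Summit Township): Summit Township becomes $42,945.

Winslow Zone: $28,285 · Pioneer Ward: $11,270 · Summit Township: $42,945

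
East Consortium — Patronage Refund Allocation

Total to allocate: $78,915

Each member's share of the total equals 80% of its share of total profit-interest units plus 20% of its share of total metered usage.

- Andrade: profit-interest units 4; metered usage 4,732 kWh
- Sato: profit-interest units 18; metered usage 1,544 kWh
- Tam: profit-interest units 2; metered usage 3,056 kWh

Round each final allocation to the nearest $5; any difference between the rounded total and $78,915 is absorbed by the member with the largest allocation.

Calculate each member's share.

Andrade: $18,525; Sato: $49,960; Tam: $10,430

Profit-interest units total 24; metered usage total 9,332.
Blended shares (80% profit-interest units + 20% metered usage): Andrade 0.2347; Sato 0.6331; Tam 0.1322.
Unrounded shares: Andrade 18,525.12; Sato 49,960.33; Tam 10,429.54.
Rounded to nearest $5: Andrade $18,525; Sato $49,960; Tam $10,430. Sum = $78,915.
Rounded total matches; no reconciliation needed.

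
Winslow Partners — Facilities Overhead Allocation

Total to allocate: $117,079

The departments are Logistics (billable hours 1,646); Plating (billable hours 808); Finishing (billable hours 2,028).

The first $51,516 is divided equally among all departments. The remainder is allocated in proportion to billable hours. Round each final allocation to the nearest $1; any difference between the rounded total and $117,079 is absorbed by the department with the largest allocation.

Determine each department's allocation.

First tranche $51,516 split equally: $17,172 each.
Remainder $65,563 by billable hours (total 4,482): Logistics 24,077.80 → $24,078; Plating 11,819.48 → $11,819; Finishing 29,665.72 → $29,666.
Totals: Logistics $17,172 + $24,078 = $41,250; Plating $17,172 + $11,819 = $28,991; Finishing $17,172 + $29,666 = $46,838.

Logistics: $41,250; Plating: $28,991; Finishing: $46,838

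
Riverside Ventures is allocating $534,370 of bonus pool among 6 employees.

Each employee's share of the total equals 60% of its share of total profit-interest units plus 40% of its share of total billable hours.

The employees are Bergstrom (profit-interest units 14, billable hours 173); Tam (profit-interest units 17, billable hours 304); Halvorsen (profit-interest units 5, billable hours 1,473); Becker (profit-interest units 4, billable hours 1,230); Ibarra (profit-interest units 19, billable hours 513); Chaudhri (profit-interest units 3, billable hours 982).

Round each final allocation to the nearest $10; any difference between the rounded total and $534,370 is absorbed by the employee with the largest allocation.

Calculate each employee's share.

Totals — profit-interest units 62, billable hours 4,675.
Composite weights (60% profit-interest units + 40% billable hours): Bergstrom 0.1503; Tam 0.1905; Halvorsen 0.1744; Becker 0.1440; Ibarra 0.2278; Chaudhri 0.1131.
Unrounded shares: Bergstrom 80,308.34; Tam 101,811.82; Halvorsen 93,204.38; Becker 76,922.73; Ibarra 121,710.26; Chaudhri 60,412.48.
Rounded to nearest $10: Bergstrom $80,310; Tam $101,810; Halvorsen $93,200; Becker $76,920; Ibarra $121,710; Chaudhri $60,410. Sum = $534,360.
Difference $534,370 − $534,360 = +$10 applied to largest allocation (Ibarra): Ibarra becomes $121,720.

Bergstrom: $80,310 | Tam: $101,810 | Halvorsen: $93,200 | Becker: $76,920 | Ibarra: $121,720 | Chaudhri: $60,410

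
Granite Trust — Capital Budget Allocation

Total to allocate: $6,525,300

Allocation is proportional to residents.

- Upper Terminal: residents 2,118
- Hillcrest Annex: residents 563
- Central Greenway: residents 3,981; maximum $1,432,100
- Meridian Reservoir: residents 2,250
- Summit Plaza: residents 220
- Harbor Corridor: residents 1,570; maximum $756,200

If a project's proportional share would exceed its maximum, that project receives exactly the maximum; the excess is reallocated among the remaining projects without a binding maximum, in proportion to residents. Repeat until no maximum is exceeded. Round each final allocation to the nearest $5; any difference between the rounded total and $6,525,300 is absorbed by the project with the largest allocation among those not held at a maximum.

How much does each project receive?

Residents total: 10,702.
Pro-rata shares before constraints: Upper Terminal 1,291,402.11; Hillcrest Annex 343,276.39; Central Greenway 2,427,323.80; Meridian Reservoir 1,371,886.10; Summit Plaza 134,139.97; Harbor Corridor 957,271.63.
Capped: Central Greenway ($1,432,100), Harbor Corridor ($756,200); residual $4,337,000 reallocated over remaining residents 5,151.
Remaining shares: Upper Terminal 1,783,297.61 → $1,783,300; Hillcrest Annex 474,030.48 → $474,030; Meridian Reservoir 1,894,437.97 → $1,894,440; Summit Plaza 185,233.94 → $185,235.
Rounding difference −$5 applied to Meridian Reservoir → $1,894,435.

Upper Terminal: $1,783,300 · Hillcrest Annex: $474,030 · Central Greenway: $1,432,100 · Meridian Reservoir: $1,894,435 · Summit Plaza: $185,235 · Harbor Corridor: $756,200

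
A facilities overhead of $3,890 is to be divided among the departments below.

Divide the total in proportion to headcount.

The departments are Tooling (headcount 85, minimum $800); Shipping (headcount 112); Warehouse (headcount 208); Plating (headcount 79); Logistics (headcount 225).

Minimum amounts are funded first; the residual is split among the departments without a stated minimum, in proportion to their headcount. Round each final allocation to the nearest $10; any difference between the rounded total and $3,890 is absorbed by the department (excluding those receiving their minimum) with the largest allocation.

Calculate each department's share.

Minimums first: Tooling $800. Remaining pool $3,090.
Remaining pool split over remaining headcount 624: Shipping 554.62 → $550; Warehouse 1,030.00 → $1,030; Plating 391.20 → $390; Logistics 1,114.18 → $1,110.
Rounding difference +$10 applied to Logistics → $1,120.

Tooling: $800; Shipping: $550; Warehouse: $1,030; Plating: $390; Logistics: $1,120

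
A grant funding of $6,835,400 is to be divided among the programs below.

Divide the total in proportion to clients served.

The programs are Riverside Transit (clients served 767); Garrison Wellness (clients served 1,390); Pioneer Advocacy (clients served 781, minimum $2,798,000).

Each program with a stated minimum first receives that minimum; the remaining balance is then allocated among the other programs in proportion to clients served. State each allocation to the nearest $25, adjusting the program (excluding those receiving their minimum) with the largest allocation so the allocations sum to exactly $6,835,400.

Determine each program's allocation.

Minimums first: Pioneer Advocacy $2,798,000. Balance $4,037,400.
Balance split over remaining clients served 2,157: Riverside Transit 1,435,644.78 → $1,435,650; Garrison Wellness 2,601,755.22 → $2,601,750.

Riverside Transit: $1,435,650 · Garrison Wellness: $2,601,750 · Pioneer Advocacy: $2,798,000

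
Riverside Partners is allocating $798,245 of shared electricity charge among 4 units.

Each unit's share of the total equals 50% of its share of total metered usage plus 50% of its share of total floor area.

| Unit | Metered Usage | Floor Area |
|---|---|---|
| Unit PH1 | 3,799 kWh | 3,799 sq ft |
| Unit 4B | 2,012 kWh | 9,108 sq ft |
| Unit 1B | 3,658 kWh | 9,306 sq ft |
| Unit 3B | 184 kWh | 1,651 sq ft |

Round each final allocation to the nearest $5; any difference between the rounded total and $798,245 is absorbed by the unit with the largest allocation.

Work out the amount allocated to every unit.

Totals — metered usage 9,653, floor area 23,864.
Combined weights (50% metered usage + 50% floor area): Unit PH1 0.2764; Unit 4B 0.2950; Unit 1B 0.3845; Unit 3B 0.0441.
Pro-rata amounts: Unit PH1 220,615.03; Unit 4B 235,520.34; Unit 1B 306,889.01; Unit 3B 35,220.62.
Rounded to nearest $5: Unit PH1 $220,615; Unit 4B $235,520; Unit 1B $306,890; Unit 3B $35,220. Sum = $798,245.
Rounded total matches; no reconciliation needed.

Unit PH1: $220,615; Unit 4B: $235,520; Unit 1B: $306,890; Unit 3B: $35,220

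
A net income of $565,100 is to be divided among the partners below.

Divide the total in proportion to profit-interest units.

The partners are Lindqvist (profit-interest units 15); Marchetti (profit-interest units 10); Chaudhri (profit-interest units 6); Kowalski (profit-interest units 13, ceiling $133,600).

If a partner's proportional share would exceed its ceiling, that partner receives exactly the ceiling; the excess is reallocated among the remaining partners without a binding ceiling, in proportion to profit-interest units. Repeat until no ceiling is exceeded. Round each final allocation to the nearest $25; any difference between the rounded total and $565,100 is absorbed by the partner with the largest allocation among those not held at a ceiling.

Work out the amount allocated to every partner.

Profit-interest units total: 44.
Unconstrained shares: Lindqvist 192,647.73; Marchetti 128,431.82; Chaudhri 77,059.09; Kowalski 166,961.36.
Cap binds for Kowalski ($133,600); remaining pool $431,500 reallocated over remaining profit-interest units 31.
Remaining shares: Lindqvist 208,790.32 → $208,800; Marchetti 139,193.55 → $139,200; Chaudhri 83,516.13 → $83,525.
Rounding difference −$25 applied to Lindqvist → $208,775.

Lindqvist: $208,775 | Marchetti: $139,200 | Chaudhri: $83,525 | Kowalski: $133,600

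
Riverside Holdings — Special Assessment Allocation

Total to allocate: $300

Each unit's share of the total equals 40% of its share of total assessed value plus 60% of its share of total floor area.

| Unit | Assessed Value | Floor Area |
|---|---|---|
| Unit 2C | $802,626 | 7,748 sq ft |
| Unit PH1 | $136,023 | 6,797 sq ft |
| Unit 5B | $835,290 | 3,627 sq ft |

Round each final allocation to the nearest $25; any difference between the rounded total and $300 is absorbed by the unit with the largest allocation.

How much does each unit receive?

Unit 2C: $125; Unit PH1: $75; Unit 5B: $100

Assessed value total 1,773,939; floor area total 18,172.
Composite weights (40% assessed value + 60% floor area): Unit 2C 0.4368; Unit PH1 0.2551; Unit 5B 0.3081.
Raw shares: Unit 2C 131.04; Unit PH1 76.53; Unit 5B 92.43.
After rounding ($25): Unit 2C $125; Unit PH1 $75; Unit 5B $100. Sum = $300.
No rounding difference to absorb.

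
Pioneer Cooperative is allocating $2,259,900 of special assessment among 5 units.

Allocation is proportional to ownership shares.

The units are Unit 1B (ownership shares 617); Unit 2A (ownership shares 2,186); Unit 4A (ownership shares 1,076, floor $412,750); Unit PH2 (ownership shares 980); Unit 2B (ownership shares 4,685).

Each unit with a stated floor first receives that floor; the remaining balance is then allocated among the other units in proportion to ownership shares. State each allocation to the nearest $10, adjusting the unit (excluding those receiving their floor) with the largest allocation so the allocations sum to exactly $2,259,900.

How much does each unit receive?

Unit 1B: $134,590 · Unit 2A: $476,840 · Unit 4A: $412,750 · Unit PH2: $213,770 · Unit 2B: $1,021,950

Guaranteed amounts: Unit 4A $412,750. Balance $1,847,150.
Balance split over remaining ownership shares 8,468: Unit 1B 134,588.04 → $134,590; Unit 2A 476,838.68 → $476,840; Unit PH2 213,770.31 → $213,770; Unit 2B 1,021,952.97 → $1,021,950.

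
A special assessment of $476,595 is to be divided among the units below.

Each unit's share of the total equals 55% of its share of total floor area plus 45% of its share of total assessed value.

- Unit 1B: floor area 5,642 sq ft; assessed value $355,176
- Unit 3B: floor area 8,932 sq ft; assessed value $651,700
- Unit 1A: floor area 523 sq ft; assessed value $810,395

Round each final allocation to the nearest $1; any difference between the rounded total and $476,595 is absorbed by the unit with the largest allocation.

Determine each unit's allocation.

Unit 1B: $139,878 | Unit 3B: $231,996 | Unit 1A: $104,721

Totals — floor area 15,097, assessed value 1,817,271.
Combined weights (55% floor area + 45% assessed value): Unit 1B 0.2935; Unit 3B 0.4868; Unit 1A 0.2197.
Pro-rata amounts: Unit 1B 139,877.90; Unit 3B 231,996.43; Unit 1A 104,720.67.
Rounded to nearest $1: Unit 1B $139,878; Unit 3B $231,996; Unit 1A $104,721. Sum = $476,595.
Sum already equals the total — no adjustment.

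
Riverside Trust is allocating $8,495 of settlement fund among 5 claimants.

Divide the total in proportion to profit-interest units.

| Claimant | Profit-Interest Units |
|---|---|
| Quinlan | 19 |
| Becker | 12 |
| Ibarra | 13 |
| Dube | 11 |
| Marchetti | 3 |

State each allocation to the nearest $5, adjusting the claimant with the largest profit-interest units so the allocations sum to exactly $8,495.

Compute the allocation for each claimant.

Quinlan: $2,780; Becker: $1,760; Ibarra: $1,905; Dube: $1,610; Marchetti: $440

Profit-interest units total: 58.
Unrounded shares: Quinlan 19/58 × $8,495 = 2,782.84; Becker 12/58 × $8,495 = 1,757.59; Ibarra 13/58 × $8,495 = 1,904.05; Dube 11/58 × $8,495 = 1,611.12; Marchetti 3/58 × $8,495 = 439.40.
After rounding ($5): Quinlan $2,785; Becker $1,760; Ibarra $1,905; Dube $1,610; Marchetti $440. Sum = $8,500.
Difference $8,495 − $8,500 = −$5 applied to largest profit-interest units (Quinlan): Quinlan becomes $2,780.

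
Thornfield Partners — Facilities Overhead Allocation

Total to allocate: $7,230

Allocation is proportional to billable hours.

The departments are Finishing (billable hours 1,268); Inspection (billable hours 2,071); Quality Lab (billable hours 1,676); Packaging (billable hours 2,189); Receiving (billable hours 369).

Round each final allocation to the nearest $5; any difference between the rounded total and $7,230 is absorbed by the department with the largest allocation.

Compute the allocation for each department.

Finishing: $1,210; Inspection: $1,975; Quality Lab: $1,600; Packaging: $2,095; Receiving: $350

Total billable hours = 7,573.
Unrounded shares: Finishing 1,268/7,573 × $7,230 = 1,210.57; Inspection 2,071/7,573 × $7,230 = 1,977.20; Quality Lab 1,676/7,573 × $7,230 = 1,600.09; Packaging 2,189/7,573 × $7,230 = 2,089.85; Receiving 369/7,573 × $7,230 = 352.29.
At nearest $5: Finishing $1,210; Inspection $1,975; Quality Lab $1,600; Packaging $2,090; Receiving $350. Sum = $7,225.
Difference $7,230 − $7,225 = +$5 applied to largest allocation (Packaging): Packaging becomes $2,095.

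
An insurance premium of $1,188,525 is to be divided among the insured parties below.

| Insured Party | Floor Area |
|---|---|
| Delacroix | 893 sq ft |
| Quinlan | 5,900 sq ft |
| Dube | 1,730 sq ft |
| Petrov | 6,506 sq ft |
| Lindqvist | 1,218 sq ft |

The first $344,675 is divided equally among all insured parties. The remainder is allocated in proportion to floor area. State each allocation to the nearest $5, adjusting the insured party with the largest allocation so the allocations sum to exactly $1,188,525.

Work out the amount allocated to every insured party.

Delacroix: $115,315 · Quinlan: $375,375 · Dube: $158,790 · Petrov: $406,850 · Lindqvist: $132,195

$344,675 shared equally gives $68,935 per insured party.
Remainder $843,850 by floor area (total 16,247): Delacroix 46,381.37 → $46,380; Quinlan 306,439.03 → $306,440; Dube 89,854.16 → $89,855; Petrov 337,913.96 → $337,915; Lindqvist 63,261.48 → $63,260.
Totals: Delacroix $68,935 + $46,380 = $115,315; Quinlan $68,935 + $306,440 = $375,375; Dube $68,935 + $89,855 = $158,790; Petrov $68,935 + $337,915 = $406,850; Lindqvist $68,935 + $63,260 = $132,195.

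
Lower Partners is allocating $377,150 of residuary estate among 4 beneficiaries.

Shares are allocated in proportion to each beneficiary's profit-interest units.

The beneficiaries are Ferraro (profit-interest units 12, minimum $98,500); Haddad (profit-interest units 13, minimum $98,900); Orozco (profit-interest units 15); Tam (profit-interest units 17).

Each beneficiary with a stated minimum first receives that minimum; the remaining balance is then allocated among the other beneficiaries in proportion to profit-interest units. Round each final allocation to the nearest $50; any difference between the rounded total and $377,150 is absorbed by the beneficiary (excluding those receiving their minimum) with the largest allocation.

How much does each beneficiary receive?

Guaranteed amounts: Ferraro $98,500; Haddad $98,900. Residual $179,750.
Residual split over remaining profit-interest units 32: Orozco 84,257.81 → $84,250; Tam 95,492.19 → $95,500.

Ferraro: $98,500 | Haddad: $98,900 | Orozco: $84,250 | Tam: $95,500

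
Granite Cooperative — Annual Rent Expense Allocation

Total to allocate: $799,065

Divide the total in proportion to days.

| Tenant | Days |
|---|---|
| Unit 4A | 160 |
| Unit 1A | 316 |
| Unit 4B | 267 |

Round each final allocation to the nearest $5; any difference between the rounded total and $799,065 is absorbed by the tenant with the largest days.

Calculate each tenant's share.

Unit 4A: $172,075; Unit 1A: $339,845; Unit 4B: $287,145

Total days = 160 + 316 + 267 = 743.
Unrounded shares: Unit 4A 172,073.22; Unit 1A 339,844.60; Unit 4B 287,147.18.
Rounded to nearest $5: Unit 4A $172,075; Unit 1A $339,845; Unit 4B $287,145. Sum = $799,065.
Rounded total matches; no reconciliation needed.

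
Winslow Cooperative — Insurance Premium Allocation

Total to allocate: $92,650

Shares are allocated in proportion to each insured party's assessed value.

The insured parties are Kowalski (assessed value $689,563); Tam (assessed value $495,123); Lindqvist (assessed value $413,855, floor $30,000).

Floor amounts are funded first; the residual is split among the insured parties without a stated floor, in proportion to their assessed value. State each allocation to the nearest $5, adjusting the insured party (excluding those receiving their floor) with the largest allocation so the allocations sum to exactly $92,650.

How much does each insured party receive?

Kowalski: $36,465 · Tam: $26,185 · Lindqvist: $30,000

Fund the minimums — Lindqvist $30,000. Residual $62,650.
Residual split over remaining assessed value 1,184,686: Kowalski 36,466.31 → $36,465; Tam 26,183.69 → $26,185.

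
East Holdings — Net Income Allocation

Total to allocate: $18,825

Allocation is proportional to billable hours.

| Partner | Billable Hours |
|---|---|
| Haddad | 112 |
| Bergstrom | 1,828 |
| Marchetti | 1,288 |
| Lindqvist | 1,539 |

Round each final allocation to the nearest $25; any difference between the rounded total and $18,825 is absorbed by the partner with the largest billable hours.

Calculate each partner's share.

Billable hours total: 112 + 1,828 + 1,288 + 1,539 = 4,767.
Pro-rata amounts: Haddad 442.29; Bergstrom 7,218.82; Marchetti 5,086.34; Lindqvist 6,077.55.
At nearest $25: Haddad $450; Bergstrom $7,225; Marchetti $5,075; Lindqvist $6,075. Sum = $18,825.
Sum already equals the total — no adjustment.

Haddad: $450; Bergstrom: $7,225; Marchetti: $5,075; Lindqvist: $6,075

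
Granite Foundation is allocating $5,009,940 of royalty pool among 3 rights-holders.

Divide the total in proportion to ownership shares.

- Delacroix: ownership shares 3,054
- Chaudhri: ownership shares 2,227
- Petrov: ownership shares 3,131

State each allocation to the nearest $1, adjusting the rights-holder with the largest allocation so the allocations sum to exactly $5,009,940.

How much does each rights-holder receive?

Total ownership shares = 8,412.
Raw shares: Delacroix 3,054/8,412 × $5,009,940 = 1,818,872.65; Chaudhri 2,227/8,412 × $5,009,940 = 1,326,335.76; Petrov 3,131/8,412 × $5,009,940 = 1,864,731.59.
Rounded to nearest $1: Delacroix $1,818,873; Chaudhri $1,326,336; Petrov $1,864,732. Sum = $5,009,941.
Difference $5,009,940 − $5,009,941 = −$1 applied to largest allocation (Petrov): Petrov becomes $1,864,731.

Delacroix: $1,818,873 | Chaudhri: $1,326,336 | Petrov: $1,864,731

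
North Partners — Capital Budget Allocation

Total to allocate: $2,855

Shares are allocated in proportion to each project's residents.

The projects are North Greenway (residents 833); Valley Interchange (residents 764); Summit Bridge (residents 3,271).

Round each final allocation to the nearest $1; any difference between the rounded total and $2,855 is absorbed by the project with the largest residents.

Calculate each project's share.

Total residents = 833 + 764 + 3,271 = 4,868.
Raw shares: North Greenway 488.54; Valley Interchange 448.07; Summit Bridge 1,918.39.
Rounded to nearest $1: North Greenway $489; Valley Interchange $448; Summit Bridge $1,918. Sum = $2,855.
No rounding difference to absorb.

North Greenway: $489 · Valley Interchange: $448 · Summit Bridge: $1,918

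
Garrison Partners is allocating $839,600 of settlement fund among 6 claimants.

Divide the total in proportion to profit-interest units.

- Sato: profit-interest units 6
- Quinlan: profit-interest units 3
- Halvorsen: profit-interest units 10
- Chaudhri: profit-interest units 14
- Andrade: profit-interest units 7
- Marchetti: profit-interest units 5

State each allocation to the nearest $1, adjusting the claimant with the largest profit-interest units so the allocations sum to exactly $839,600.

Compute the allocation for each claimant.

Sato: $111,947 · Quinlan: $55,973 · Halvorsen: $186,578 · Chaudhri: $261,209 · Andrade: $130,604 · Marchetti: $93,289

Profit-interest units total: 6 + 3 + 10 + 14 + 7 + 5 = 45.
Unrounded shares: Sato 111,946.67; Quinlan 55,973.33; Halvorsen 186,577.78; Chaudhri 261,208.89; Andrade 130,604.44; Marchetti 93,288.89.
After rounding ($1): Sato $111,947; Quinlan $55,973; Halvorsen $186,578; Chaudhri $261,209; Andrade $130,604; Marchetti $93,289. Sum = $839,600.
Sum already equals the total — no adjustment.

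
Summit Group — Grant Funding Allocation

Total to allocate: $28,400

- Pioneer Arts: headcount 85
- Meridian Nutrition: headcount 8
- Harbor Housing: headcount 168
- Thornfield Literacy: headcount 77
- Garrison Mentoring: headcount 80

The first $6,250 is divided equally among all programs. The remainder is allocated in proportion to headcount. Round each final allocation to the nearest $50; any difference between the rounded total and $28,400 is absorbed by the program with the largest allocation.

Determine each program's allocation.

Equal tier: $6,250 ÷ 5 = $1,250 apiece.
Remainder $22,150 by headcount (total 418): Pioneer Arts 4,504.19 → $4,500; Meridian Nutrition 423.92 → $400; Harbor Housing 8,902.39 → $8,900; Thornfield Literacy 4,080.26 → $4,100; Garrison Mentoring 4,239.23 → $4,250.
Totals: Pioneer Arts $1,250 + $4,500 = $5,750; Meridian Nutrition $1,250 + $400 = $1,650; Harbor Housing $1,250 + $8,900 = $10,150; Thornfield Literacy $1,250 + $4,100 = $5,350; Garrison Mentoring $1,250 + $4,250 = $5,500.

Pioneer Arts: $5,750 | Meridian Nutrition: $1,650 | Harbor Housing: $10,150 | Thornfield Literacy: $5,350 | Garrison Mentoring: $5,500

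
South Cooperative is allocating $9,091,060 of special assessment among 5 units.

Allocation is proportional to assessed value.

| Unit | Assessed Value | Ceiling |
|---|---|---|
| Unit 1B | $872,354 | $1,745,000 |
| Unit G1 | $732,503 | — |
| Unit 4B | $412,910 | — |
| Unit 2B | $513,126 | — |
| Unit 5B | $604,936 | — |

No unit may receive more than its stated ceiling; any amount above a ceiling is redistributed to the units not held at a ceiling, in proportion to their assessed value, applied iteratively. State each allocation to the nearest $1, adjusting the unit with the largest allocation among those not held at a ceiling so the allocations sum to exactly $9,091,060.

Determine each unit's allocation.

Unit 1B: $1,745,000 | Unit G1: $2,377,322 | Unit 4B: $1,340,091 | Unit 2B: $1,665,340 | Unit 5B: $1,963,307

Assessed value total: 3,135,829.
Proportional shares (ignoring caps): Unit 1B 2,529,035.40; Unit G1 2,123,594.34; Unit 4B 1,197,064.503; Unit 2B 1,487,600.01; Unit 5B 1,753,765.74.
Held at cap: Unit 1B ($1,745,000); balance $7,346,060 reallocated over remaining assessed value 2,263,475.
Remaining shares: Unit G1 2,377,322.92 → $2,377,323; Unit 4B 1,340,090.63 → $1,340,091; Unit 2B 1,665,339.53 → $1,665,340; Unit 5B 1,963,306.93 → $1,963,307.
Rounding difference −$1 applied to Unit G1 → $2,377,322.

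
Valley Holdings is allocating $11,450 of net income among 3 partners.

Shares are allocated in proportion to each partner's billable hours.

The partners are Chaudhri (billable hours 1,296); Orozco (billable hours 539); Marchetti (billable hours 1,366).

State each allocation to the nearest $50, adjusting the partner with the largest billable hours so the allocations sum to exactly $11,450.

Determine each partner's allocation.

Billable hours total: 1,296 + 539 + 1,366 = 3,201.
Raw shares: Chaudhri 4,635.80; Orozco 1,928.01; Marchetti 4,886.19.
At nearest $50: Chaudhri $4,650; Orozco $1,950; Marchetti $4,900. Sum = $11,500.
Difference $11,450 − $11,500 = −$50 applied to largest billable hours (Marchetti): Marchetti becomes $4,850.

Chaudhri: $4,650; Orozco: $1,950; Marchetti: $4,850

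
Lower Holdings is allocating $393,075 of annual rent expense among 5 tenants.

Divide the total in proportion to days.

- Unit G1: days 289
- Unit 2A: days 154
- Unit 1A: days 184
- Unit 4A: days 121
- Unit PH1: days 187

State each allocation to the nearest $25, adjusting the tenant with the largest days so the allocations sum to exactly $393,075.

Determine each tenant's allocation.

Unit G1: $121,475 · Unit 2A: $64,750 · Unit 1A: $77,350 · Unit 4A: $50,875 · Unit PH1: $78,625

Days total: 289 + 154 + 184 + 121 + 187 = 935.
Raw shares: Unit G1 121,495.91; Unit 2A 64,741.76; Unit 1A 77,353.80; Unit 4A 50,868.53; Unit PH1 78,615.00.
At nearest $25: Unit G1 $121,500; Unit 2A $64,750; Unit 1A $77,350; Unit 4A $50,875; Unit PH1 $78,625. Sum = $393,100.
Difference $393,075 − $393,100 = −$25 applied to largest days (Unit G1): Unit G1 becomes $121,475.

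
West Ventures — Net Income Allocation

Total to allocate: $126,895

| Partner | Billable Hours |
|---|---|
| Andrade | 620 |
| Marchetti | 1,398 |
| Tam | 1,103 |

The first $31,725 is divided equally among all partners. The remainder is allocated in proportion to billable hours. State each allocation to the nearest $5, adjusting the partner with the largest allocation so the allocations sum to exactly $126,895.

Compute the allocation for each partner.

Andrade: $29,480 | Marchetti: $53,205 | Tam: $44,210

Equal tier: $31,725 ÷ 3 = $10,575 apiece.
Remainder $95,170 by billable hours (total 3,121): Andrade 18,905.93 → $18,905; Marchetti 42,629.82 → $42,630; Tam 33,634.26 → $33,635.
Totals: Andrade $10,575 + $18,905 = $29,480; Marchetti $10,575 + $42,630 = $53,205; Tam $10,575 + $33,635 = $44,210.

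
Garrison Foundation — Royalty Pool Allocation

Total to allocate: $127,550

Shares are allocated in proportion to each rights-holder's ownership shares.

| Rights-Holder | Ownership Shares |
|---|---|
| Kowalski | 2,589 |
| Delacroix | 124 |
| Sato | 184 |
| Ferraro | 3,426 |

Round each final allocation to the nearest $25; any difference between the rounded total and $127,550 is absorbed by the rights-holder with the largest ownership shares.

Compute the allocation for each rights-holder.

Kowalski: $52,225 | Delacroix: $2,500 | Sato: $3,700 | Ferraro: $69,125

Sum of ownership shares: 6,323.
Unrounded shares: Kowalski 2,589/6,323 × $127,550 = 52,226.31; Delacroix 124/6,323 × $127,550 = 2,501.38; Sato 184/6,323 × $127,550 = 3,711.72; Ferraro 3,426/6,323 × $127,550 = 69,110.60.
After rounding ($25): Kowalski $52,225; Delacroix $2,500; Sato $3,700; Ferraro $69,100. Sum = $127,525.
Difference $127,550 − $127,525 = +$25 applied to largest ownership shares (Ferraro): Ferraro becomes $69,125.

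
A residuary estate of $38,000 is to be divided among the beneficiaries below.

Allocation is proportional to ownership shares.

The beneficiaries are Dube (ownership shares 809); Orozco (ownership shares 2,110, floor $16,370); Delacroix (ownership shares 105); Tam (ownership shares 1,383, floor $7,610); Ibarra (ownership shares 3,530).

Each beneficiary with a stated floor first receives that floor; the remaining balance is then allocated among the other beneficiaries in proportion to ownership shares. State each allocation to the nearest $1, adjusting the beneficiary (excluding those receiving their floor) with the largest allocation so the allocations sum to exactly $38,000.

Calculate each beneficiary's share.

Dube: $2,552; Orozco: $16,370; Delacroix: $331; Tam: $7,610; Ibarra: $11,137

Fund the minimums — Orozco $16,370; Tam $7,610. Remaining pool $14,020.
Remaining pool split over remaining ownership shares 4,444: Dube 2,552.25 → $2,552; Delacroix 331.26 → $331; Ibarra 11,136.499 → $11,136.
Rounding difference +$1 applied to Ibarra → $11,137.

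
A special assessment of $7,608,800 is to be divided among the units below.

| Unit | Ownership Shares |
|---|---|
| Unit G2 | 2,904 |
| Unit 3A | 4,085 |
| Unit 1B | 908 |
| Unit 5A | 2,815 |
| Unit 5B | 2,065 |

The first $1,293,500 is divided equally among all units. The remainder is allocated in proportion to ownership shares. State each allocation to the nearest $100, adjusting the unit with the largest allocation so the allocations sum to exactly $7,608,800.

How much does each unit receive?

First tranche $1,293,500 split equally: $258,700 each.
Remainder $6,315,300 by ownership shares (total 12,777): Unit G2 1,435,362.86 → $1,435,400; Unit 3A 2,019,096.85 → $2,019,100; Unit 1B 448,798.03 → $448,800; Unit 5A 1,391,372.74 → $1,391,400; Unit 5B 1,020,669.52 → $1,020,700.
Rounding difference −$100 on remainder applied to Unit 3A.
Totals: Unit G2 $258,700 + $1,435,400 = $1,694,100; Unit 3A $258,700 + $2,019,000 = $2,277,700; Unit 1B $258,700 + $448,800 = $707,500; Unit 5A $258,700 + $1,391,400 = $1,650,100; Unit 5B $258,700 + $1,020,700 = $1,279,400.

Unit G2: $1,694,100 | Unit 3A: $2,277,700 | Unit 1B: $707,500 | Unit 5A: $1,650,100 | Unit 5B: $1,279,400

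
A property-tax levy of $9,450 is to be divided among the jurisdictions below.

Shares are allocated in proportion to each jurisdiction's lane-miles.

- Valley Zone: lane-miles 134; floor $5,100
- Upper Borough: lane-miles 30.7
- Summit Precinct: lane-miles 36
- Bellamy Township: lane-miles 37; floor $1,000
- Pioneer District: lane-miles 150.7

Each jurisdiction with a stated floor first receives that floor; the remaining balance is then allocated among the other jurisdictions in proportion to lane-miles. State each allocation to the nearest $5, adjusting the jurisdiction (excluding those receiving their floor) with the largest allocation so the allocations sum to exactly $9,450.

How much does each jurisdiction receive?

Valley Zone: $5,100; Upper Borough: $475; Summit Precinct: $555; Bellamy Township: $1,000; Pioneer District: $2,320

Fund the minimums — Valley Zone $5,100; Bellamy Township $1,000. Balance $3,350.
Balance split over remaining lane-miles 217.4: Upper Borough 473.07 → $475; Summit Precinct 554.74 → $555; Pioneer District 2,322.19 → $2,320.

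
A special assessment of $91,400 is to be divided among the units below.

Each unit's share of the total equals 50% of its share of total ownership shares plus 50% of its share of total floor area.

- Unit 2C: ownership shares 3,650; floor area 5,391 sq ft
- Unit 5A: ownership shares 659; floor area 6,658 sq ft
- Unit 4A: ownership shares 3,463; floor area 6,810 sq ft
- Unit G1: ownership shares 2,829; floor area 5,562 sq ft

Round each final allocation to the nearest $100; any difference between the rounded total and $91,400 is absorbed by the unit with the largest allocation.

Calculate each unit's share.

Totals — ownership shares 10,601, floor area 24,421.
Composite weights (50% ownership shares + 50% floor area): Unit 2C 0.2825; Unit 5A 0.1674; Unit 4A 0.3028; Unit G1 0.2473.
Raw shares: Unit 2C 25,823.23; Unit 5A 15,300.28; Unit 4A 27,672.52; Unit G1 22,603.97.
After rounding ($100): Unit 2C $25,800; Unit 5A $15,300; Unit 4A $27,700; Unit G1 $22,600. Sum = $91,400.
Sum already equals the total — no adjustment.

Unit 2C: $25,800 | Unit 5A: $15,300 | Unit 4A: $27,700 | Unit G1: $22,600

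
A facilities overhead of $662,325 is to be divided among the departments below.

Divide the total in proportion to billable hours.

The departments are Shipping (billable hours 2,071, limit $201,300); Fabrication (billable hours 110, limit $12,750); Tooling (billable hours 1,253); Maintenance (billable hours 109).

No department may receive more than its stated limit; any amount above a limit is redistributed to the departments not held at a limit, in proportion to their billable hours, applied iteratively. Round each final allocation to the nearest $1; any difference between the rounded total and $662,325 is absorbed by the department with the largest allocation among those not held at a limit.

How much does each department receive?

Shipping: $201,300; Fabrication: $12,750; Tooling: $412,400; Maintenance: $35,875

Sum of billable hours: 3,543.
Proportional shares (ignoring caps): Shipping 387,150.74; Fabrication 20,563.29; Tooling 234,234.61; Maintenance 20,376.35.
Cap binds for Shipping ($201,300), Fabrication ($12,750); balance $448,275 reallocated over remaining billable hours 1,362.
Shares after redistribution: Tooling 412,399.83 → $412,400; Maintenance 35,875.17 → $35,875.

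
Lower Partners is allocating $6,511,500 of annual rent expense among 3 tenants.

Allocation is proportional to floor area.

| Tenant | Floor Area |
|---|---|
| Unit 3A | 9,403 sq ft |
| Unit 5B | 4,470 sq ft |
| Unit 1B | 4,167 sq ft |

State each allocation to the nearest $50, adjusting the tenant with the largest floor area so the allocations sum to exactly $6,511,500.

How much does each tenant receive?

Unit 3A: $3,394,000; Unit 5B: $1,613,450; Unit 1B: $1,504,050

Sum of floor area: 9,403 + 4,470 + 4,167 = 18,040.
Proportional shares: Unit 3A 3,393,993.04; Unit 5B 1,613,437.08; Unit 1B 1,504,069.87.
Rounded to nearest $50: Unit 3A $3,394,000; Unit 5B $1,613,450; Unit 1B $1,504,050. Sum = $6,511,500.
Rounded total matches; no reconciliation needed.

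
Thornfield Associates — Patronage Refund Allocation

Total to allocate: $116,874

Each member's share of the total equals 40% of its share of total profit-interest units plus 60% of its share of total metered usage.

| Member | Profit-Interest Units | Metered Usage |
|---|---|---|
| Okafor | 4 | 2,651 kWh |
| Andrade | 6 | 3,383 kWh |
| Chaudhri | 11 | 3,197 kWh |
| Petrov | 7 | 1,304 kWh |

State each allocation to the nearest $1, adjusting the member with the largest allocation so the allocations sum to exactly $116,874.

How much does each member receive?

Okafor: $24,324; Andrade: $32,536; Chaudhri: $39,647; Petrov: $20,367

Totals — profit-interest units 28, metered usage 10,535.
Blended shares (40% profit-interest units + 60% metered usage): Okafor 0.2081; Andrade 0.2784; Chaudhri 0.3392; Petrov 0.1743.
Proportional shares: Okafor 24,324.44; Andrade 32,536.12; Chaudhri 39,646.19; Petrov 20,367.25.
Rounded to nearest $1: Okafor $24,324; Andrade $32,536; Chaudhri $39,646; Petrov $20,367. Sum = $116,873.
Difference $116,874 − $116,873 = +$1 applied to largest allocation (Chaudhri): Chaudhri becomes $39,647.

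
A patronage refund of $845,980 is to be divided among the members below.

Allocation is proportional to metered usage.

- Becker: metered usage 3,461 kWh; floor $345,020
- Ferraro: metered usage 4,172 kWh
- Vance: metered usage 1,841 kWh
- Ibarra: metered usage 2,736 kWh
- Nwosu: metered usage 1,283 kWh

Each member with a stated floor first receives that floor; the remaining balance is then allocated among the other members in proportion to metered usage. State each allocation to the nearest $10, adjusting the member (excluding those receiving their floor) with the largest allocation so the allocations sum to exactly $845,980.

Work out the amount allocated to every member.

Guaranteed amounts: Becker $345,020. Residual $500,960.
Residual split over remaining metered usage 10,032: Ferraro 208,333.84 → $208,330; Vance 91,932.55 → $91,930; Ibarra 136,625.45 → $136,630; Nwosu 64,068.15 → $64,070.

Becker: $345,020 | Ferraro: $208,330 | Vance: $91,930 | Ibarra: $136,630 | Nwosu: $64,070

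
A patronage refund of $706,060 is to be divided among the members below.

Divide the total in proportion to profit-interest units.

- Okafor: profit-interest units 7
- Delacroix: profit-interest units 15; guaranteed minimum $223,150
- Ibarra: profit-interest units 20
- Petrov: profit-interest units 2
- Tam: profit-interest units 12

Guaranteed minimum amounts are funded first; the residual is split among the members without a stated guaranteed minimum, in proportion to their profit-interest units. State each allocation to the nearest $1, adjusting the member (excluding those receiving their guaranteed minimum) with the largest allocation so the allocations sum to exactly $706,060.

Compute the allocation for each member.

Minimums first: Delacroix $223,150. Remaining pool $482,910.
Remaining pool split over remaining profit-interest units 41: Okafor 82,448.05 → $82,448; Ibarra 235,565.85 → $235,566; Petrov 23,556.59 → $23,557; Tam 141,339.51 → $141,340.
Rounding difference −$1 applied to Ibarra → $235,565.

Okafor: $82,448 · Delacroix: $223,150 · Ibarra: $235,565 · Petrov: $23,557 · Tam: $141,340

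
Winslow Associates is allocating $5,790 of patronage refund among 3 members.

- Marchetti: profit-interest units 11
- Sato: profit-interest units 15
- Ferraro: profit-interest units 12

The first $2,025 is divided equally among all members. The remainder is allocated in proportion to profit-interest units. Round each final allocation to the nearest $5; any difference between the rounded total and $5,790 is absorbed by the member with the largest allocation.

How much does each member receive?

Marchetti: $1,765 | Sato: $2,160 | Ferraro: $1,865

First tranche $2,025 split equally: $675 each.
Remainder $3,765 by profit-interest units (total 38): Marchetti 1,089.87 → $1,090; Sato 1,486.18 → $1,485; Ferraro 1,188.95 → $1,190.
Totals: Marchetti $675 + $1,090 = $1,765; Sato $675 + $1,485 = $2,160; Ferraro $675 + $1,190 = $1,865.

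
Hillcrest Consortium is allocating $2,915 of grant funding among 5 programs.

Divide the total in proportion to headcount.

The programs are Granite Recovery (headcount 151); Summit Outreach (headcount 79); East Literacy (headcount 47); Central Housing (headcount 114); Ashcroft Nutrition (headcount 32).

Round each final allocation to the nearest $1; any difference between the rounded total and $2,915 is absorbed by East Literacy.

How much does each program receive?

Combined headcount = 423.
Raw shares: Granite Recovery 151/423 × $2,915 = 1,040.58; Summit Outreach 79/423 × $2,915 = 544.41; East Literacy 47/423 × $2,915 = 323.89; Central Housing 114/423 × $2,915 = 785.60; Ashcroft Nutrition 32/423 × $2,915 = 220.52.
After rounding ($1): Granite Recovery $1,041; Summit Outreach $544; East Literacy $324; Central Housing $786; Ashcroft Nutrition $221. Sum = $2,916.
Difference $2,915 − $2,916 = −$1 applied to East Literacy: East Literacy becomes $323.

Granite Recovery: $1,041; Summit Outreach: $544; East Literacy: $323; Central Housing: $786; Ashcroft Nutrition: $221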